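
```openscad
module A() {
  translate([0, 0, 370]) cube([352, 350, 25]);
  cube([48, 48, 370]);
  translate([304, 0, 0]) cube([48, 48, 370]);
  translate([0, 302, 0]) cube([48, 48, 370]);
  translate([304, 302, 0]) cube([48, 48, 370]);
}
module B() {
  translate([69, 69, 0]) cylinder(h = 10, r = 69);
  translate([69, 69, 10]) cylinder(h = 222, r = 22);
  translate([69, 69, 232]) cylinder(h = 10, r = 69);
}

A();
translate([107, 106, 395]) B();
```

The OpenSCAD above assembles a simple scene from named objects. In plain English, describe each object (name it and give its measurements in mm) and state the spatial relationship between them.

A is a four-legged stool. The seat is a 352×350×25 mm slab whose top surface is at z = 395 mm; four square legs, each 48×48 mm in cross-section, run from the floor (z = 0) to the underside of the seat, each flush with a corner of the seat.

B is a spool: two coaxial disc flanges of radius 69 mm and thickness 10 mm, joined by a core cylinder of radius 22 mm and height 222 mm. The lower flange rests on z = 0 and the three cylinders share a vertical axis.

The spool is on top of the stool, centred.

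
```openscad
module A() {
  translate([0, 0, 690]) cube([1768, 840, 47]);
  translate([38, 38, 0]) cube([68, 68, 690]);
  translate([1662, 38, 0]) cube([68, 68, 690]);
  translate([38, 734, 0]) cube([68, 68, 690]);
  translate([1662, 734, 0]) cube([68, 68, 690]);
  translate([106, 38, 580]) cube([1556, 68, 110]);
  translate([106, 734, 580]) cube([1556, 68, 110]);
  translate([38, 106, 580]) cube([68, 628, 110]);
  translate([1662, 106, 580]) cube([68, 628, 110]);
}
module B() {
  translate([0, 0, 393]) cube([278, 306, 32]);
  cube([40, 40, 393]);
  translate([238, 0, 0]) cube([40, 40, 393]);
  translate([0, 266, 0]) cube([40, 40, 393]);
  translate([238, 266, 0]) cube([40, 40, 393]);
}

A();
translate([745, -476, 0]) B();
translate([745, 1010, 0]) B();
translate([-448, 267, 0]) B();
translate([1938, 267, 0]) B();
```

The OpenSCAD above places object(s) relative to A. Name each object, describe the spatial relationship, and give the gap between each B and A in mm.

A is a table. B is a stool. Four stools sit around the table at the −y, +y, −x, +x sides. The gap between each stool and the table is 170 mm.

Each stool's nearest face is 170 mm from the table's bounding box.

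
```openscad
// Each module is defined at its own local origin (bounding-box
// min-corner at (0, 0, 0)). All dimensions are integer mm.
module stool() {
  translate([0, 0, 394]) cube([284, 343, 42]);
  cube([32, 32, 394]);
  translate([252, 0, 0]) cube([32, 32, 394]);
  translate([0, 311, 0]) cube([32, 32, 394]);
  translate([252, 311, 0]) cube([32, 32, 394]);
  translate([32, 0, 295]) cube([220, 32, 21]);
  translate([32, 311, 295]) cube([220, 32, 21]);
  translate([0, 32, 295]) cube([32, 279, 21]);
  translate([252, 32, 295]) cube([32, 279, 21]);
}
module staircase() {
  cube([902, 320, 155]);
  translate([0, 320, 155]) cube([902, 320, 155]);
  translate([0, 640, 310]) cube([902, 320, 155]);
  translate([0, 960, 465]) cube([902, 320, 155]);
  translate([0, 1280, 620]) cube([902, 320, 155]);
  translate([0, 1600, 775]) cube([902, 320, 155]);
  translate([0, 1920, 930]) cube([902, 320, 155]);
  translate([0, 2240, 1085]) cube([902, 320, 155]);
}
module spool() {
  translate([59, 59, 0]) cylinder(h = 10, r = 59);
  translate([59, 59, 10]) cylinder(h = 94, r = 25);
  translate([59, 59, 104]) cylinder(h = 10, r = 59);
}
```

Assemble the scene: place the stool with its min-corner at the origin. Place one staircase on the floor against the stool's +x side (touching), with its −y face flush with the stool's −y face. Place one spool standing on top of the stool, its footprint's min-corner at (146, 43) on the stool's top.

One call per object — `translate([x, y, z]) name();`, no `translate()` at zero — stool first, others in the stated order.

stool();
translate([284, 0, 0]) staircase();
translate([146, 43, 436]) spool();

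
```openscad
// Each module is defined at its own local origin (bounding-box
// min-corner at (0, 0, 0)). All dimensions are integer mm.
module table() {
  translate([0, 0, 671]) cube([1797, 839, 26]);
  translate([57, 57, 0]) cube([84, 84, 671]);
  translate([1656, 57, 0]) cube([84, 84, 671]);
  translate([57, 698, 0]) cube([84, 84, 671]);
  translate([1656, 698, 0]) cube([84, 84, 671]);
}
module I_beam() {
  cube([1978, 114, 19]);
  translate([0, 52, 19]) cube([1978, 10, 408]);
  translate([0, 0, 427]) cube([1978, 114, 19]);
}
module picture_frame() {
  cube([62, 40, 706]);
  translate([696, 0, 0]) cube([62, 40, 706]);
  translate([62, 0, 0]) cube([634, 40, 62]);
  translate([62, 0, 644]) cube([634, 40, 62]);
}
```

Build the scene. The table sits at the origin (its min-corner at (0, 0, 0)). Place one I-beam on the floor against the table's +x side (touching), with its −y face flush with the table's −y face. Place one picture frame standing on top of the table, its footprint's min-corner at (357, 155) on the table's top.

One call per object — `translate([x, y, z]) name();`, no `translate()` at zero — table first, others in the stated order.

table();
translate([1797, 0, 0]) I_beam();
translate([357, 155, 697]) picture_frame();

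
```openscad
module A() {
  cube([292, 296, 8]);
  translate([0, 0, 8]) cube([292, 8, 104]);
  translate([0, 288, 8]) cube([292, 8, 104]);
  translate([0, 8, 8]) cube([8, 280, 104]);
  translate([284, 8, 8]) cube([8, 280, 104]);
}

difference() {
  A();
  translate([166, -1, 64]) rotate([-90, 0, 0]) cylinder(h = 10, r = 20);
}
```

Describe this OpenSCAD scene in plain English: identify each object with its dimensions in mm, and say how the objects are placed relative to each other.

A is an open-topped rectangular box: outside dimensions 292×296×112 mm, with a uniform wall and base thickness of 8 mm. The base is a full 292×296 slab on the floor; four walls sit on top of the base. The front and back walls (the −y and +y sides) span the full width; the two side walls fit between them.

The open box has a circular hole of radius 20 mm through its front wall, centred at (x = 166, z = 64).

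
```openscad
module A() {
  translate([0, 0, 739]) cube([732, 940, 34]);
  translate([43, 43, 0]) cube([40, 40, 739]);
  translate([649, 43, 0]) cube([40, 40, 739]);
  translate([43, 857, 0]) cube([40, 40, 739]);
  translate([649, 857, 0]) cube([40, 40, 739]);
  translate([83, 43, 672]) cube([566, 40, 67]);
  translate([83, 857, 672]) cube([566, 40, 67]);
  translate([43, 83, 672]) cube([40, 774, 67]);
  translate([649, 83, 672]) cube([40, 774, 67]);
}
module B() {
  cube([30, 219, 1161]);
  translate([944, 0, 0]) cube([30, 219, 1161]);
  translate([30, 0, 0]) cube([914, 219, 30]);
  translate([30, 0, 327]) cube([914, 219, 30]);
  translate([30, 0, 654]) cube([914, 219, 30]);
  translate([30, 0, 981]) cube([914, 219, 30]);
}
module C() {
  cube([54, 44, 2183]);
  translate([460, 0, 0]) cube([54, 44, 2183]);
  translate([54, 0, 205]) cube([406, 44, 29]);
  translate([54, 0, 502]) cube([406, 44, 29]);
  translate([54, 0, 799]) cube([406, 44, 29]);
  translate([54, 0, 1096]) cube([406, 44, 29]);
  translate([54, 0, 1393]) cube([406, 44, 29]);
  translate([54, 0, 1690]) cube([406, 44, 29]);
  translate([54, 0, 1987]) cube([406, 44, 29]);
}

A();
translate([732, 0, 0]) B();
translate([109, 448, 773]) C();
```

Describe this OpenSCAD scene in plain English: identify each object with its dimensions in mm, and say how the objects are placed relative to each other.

A is a rectangular dining table. The top is 732×940×34 mm with its upper surface at z = 773 mm. It stands on four 40×40 mm square legs, each inset 43 mm from the nearest pair of top edges, running from the floor to the underside of the top. Four apron rails, 40 mm thick and 67 mm tall, run between adjacent legs with their top edges flush with the underside of the top and their outer faces flush with the legs' outer faces.

B is an open bookshelf. Two side panels, each 30 mm thick, 219 mm deep and 1161 mm tall, stand 974 mm apart (outside-to-outside). Between them sit 4 shelves, each 30 mm thick and 219 mm deep, spanning the full gap between the sides. The bottom shelf rests on the floor (its underside at z = 0) and the clear gap between one shelf's top and the next shelf's underside is 297 mm.

C is a straight ladder. Two 54×44 mm vertical rails, 2183 mm tall, stand 514 mm apart (outside-to-outside) with their front faces coplanar on the −y side. 7 rungs, each 44 mm deep and 29 mm tall, span between the inner faces of the rails, front faces flush with the rails. The lowest rung's underside is at z = 205 mm and rungs are spaced 297 mm apart (underside to underside).

The bookshelf is against the table's +x side, with their −y faces flush. The ladder is on top of the table, centred.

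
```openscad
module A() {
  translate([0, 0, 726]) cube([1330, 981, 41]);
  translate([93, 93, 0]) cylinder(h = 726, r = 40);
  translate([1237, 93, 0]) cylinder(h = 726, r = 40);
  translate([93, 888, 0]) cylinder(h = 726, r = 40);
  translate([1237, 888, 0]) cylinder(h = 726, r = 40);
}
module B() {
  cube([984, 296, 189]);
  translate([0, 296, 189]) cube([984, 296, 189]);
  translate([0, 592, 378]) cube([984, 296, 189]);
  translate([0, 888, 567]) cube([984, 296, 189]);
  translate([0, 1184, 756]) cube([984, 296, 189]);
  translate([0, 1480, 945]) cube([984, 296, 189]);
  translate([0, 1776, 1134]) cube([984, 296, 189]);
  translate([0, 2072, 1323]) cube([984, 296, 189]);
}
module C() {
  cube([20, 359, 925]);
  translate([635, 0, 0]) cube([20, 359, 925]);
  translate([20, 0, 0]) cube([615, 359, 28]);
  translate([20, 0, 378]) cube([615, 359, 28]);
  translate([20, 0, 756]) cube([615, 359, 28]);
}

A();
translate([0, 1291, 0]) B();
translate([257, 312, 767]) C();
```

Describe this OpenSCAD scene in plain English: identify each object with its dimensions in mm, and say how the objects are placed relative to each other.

A is a rectangular dining table. The top is 1330×981×41 mm with its upper surface at z = 767 mm. It stands on four round legs of 80 mm diameter, each leg's bounding box inset 53 mm from the nearest pair of top edges, running from the floor to the underside of the top.

B is a run of 8 identical solid stair steps. Each tread is 984×296 mm and each step block is 189 mm high. Step 1 rests on the floor; step k is offset from step 1 by (k−1)×296 mm in y and (k−1)×189 mm in z.

C is a bookshelf 655 mm wide overall, 359 mm deep and 925 mm tall. The two sides are 20 mm thick vertical panels. 3 horizontal shelves of 28 mm thickness span between the inner faces of the sides; the lowest shelf sits on the floor and shelves are stacked with a clear vertical gap of 350 mm between each pair.

The staircase is on the floor beside the table on its +y side. The bookshelf is on top of the table.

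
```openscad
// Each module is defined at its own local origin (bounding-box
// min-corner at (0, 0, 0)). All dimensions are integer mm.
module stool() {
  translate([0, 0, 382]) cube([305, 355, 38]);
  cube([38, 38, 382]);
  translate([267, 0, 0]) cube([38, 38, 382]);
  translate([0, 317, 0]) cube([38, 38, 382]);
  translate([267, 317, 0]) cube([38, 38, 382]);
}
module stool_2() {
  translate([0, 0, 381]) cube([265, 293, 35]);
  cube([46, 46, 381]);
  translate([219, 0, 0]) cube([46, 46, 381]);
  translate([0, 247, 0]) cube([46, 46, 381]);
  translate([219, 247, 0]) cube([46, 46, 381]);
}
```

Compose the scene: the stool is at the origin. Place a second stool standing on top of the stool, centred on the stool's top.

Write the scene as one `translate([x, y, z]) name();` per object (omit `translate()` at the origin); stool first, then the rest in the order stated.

stool();
translate([20, 31, 420]) stool_2();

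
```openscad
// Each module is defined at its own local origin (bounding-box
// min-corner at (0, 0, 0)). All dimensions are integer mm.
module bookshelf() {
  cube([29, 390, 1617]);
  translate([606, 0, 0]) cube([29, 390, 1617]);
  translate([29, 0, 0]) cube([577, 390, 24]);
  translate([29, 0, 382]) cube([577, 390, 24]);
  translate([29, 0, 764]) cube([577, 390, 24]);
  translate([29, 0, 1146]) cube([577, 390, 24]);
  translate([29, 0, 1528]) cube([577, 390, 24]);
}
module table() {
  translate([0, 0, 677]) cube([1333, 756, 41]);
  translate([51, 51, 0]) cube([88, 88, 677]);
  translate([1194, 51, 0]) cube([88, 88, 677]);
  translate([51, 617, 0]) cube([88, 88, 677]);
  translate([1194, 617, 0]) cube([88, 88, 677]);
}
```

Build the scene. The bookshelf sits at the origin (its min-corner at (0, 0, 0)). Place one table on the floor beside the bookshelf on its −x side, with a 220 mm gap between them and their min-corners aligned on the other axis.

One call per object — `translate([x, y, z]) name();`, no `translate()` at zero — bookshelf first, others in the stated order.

bookshelf();
translate([-1553, 0, 0]) table();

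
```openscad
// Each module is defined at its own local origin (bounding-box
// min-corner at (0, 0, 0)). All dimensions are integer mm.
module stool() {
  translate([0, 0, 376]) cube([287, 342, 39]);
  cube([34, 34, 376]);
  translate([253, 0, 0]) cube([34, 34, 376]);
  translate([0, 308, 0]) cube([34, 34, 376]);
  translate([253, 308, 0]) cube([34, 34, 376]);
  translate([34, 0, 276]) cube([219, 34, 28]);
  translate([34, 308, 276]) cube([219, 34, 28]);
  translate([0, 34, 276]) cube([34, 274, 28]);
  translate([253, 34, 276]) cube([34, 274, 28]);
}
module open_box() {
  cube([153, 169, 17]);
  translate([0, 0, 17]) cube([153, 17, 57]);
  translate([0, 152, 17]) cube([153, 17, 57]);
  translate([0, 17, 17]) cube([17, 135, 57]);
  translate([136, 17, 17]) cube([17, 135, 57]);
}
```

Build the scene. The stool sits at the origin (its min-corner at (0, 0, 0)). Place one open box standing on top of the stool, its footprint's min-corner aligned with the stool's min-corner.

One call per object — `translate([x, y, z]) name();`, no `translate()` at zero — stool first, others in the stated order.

stool();
translate([0, 0, 415]) open_box();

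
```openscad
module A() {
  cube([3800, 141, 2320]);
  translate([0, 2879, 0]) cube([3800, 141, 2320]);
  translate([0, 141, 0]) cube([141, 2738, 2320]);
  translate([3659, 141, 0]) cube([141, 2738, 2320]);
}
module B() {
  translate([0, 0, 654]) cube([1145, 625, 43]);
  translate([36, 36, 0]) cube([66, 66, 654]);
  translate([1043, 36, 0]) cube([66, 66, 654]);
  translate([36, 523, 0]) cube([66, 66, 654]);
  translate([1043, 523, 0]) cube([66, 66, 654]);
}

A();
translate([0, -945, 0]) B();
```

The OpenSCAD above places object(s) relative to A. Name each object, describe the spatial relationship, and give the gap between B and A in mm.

The table's nearest face is 320 mm from the house frame's −y face.

A is a house frame. B is a table. The table is on the floor beside the house frame on its −y side. The gap between the table and the house frame is 320 mm.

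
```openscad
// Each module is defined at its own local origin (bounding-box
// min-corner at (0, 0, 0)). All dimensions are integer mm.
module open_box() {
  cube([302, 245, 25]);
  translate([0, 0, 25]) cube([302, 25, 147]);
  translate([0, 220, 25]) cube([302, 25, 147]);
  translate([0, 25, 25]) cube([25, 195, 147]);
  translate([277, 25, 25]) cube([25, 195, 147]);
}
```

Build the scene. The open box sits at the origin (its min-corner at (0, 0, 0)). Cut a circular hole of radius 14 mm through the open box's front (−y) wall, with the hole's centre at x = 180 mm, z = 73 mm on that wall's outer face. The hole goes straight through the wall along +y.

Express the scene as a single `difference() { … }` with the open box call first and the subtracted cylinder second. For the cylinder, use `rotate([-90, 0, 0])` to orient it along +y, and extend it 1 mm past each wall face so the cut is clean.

difference() {
  open_box();
  translate([180, -1, 73]) rotate([-90, 0, 0]) cylinder(h = 27, r = 14);
}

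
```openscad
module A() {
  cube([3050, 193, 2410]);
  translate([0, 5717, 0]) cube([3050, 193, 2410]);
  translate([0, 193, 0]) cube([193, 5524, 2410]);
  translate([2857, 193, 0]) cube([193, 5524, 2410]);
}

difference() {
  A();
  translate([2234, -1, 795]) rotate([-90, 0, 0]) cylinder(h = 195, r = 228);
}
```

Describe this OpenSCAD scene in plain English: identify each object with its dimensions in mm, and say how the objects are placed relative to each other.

A is the wall frame of a small rectangular building: four walls, each 2410 mm tall and 193 mm thick, enclosing a footprint 3050 mm (x) by 5910 mm (y) outside-to-outside, with no floor or roof. The front and back walls (the −y and +y sides) span the full width; the two side walls fit between them.

The house frame has a circular hole of radius 228 mm through its front wall, centred at (x = 2234, z = 795).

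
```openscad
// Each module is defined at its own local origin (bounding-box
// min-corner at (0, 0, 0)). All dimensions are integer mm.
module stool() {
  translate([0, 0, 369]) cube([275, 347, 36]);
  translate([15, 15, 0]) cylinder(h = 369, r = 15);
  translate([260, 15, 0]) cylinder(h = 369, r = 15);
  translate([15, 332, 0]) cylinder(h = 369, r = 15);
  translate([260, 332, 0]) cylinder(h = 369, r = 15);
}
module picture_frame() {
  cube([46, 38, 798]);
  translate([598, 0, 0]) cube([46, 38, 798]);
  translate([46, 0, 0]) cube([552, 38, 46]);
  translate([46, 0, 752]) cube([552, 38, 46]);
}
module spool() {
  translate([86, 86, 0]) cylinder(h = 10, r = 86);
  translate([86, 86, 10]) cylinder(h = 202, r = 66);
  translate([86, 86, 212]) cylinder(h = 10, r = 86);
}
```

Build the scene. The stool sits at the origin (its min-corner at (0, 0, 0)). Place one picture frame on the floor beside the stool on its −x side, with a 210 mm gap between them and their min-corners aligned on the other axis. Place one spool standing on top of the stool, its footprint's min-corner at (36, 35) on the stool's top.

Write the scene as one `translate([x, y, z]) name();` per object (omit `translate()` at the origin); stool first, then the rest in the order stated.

stool();
translate([-854, 0, 0]) picture_frame();
translate([36, 35, 405]) spool();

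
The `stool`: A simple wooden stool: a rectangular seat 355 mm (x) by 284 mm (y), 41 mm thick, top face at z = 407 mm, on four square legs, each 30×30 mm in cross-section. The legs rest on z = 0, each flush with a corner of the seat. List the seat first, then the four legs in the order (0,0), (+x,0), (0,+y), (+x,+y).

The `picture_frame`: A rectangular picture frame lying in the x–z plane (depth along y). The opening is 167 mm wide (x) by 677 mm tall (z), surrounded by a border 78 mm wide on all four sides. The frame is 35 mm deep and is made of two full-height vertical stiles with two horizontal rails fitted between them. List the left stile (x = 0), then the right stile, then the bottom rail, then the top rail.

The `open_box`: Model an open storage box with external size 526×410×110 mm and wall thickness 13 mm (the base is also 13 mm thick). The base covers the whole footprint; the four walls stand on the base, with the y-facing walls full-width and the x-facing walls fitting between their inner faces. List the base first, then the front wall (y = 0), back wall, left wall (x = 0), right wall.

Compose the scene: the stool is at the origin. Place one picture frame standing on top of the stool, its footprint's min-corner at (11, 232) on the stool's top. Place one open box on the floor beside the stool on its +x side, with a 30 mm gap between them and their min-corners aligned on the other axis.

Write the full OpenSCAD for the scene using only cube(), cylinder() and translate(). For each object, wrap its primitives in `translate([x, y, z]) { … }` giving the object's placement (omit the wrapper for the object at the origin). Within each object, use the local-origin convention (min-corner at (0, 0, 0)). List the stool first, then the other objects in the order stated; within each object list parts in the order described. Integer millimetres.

translate([0, 0, 366]) cube([355, 284, 41]);
cube([30, 30, 366]);
translate([325, 0, 0]) cube([30, 30, 366]);
translate([0, 254, 0]) cube([30, 30, 366]);
translate([325, 254, 0]) cube([30, 30, 366]);
translate([11, 232, 407]) {
  cube([78, 35, 833]);
  translate([245, 0, 0]) cube([78, 35, 833]);
  translate([78, 0, 0]) cube([167, 35, 78]);
  translate([78, 0, 755]) cube([167, 35, 78]);
}
translate([385, 0, 0]) {
  cube([526, 410, 13]);
  translate([0, 0, 13]) cube([526, 13, 97]);
  translate([0, 397, 13]) cube([526, 13, 97]);
  translate([0, 13, 13]) cube([13, 384, 97]);
  translate([513, 13, 13]) cube([13, 384, 97]);
}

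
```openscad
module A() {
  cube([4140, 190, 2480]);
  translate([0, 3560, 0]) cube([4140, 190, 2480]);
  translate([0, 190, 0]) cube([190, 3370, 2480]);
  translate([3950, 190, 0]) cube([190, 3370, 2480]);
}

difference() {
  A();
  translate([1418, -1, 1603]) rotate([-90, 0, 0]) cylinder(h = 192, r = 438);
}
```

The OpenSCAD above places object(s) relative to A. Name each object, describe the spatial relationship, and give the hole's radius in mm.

The subtracted cylinder has r = 438 mm.

A is a house frame. The house frame has a circular hole through its front wall. The hole's radius is 438 mm.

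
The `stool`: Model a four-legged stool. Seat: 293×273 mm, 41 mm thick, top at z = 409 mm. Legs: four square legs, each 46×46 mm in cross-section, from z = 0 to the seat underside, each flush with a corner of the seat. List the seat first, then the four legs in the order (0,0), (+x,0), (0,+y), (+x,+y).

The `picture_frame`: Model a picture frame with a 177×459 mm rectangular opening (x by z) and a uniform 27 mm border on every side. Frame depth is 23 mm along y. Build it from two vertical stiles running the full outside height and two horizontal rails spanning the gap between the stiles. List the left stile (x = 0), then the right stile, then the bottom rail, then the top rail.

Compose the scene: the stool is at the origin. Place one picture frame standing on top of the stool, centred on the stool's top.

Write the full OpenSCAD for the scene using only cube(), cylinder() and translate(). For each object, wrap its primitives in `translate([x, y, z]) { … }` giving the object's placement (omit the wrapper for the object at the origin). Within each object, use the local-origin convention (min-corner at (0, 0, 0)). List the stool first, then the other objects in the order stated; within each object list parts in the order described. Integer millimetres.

translate([0, 0, 368]) cube([293, 273, 41]);
cube([46, 46, 368]);
translate([247, 0, 0]) cube([46, 46, 368]);
translate([0, 227, 0]) cube([46, 46, 368]);
translate([247, 227, 0]) cube([46, 46, 368]);
translate([31, 125, 409]) {
  cube([27, 23, 513]);
  translate([204, 0, 0]) cube([27, 23, 513]);
  translate([27, 0, 0]) cube([177, 23, 27]);
  translate([27, 0, 486]) cube([177, 23, 27]);
}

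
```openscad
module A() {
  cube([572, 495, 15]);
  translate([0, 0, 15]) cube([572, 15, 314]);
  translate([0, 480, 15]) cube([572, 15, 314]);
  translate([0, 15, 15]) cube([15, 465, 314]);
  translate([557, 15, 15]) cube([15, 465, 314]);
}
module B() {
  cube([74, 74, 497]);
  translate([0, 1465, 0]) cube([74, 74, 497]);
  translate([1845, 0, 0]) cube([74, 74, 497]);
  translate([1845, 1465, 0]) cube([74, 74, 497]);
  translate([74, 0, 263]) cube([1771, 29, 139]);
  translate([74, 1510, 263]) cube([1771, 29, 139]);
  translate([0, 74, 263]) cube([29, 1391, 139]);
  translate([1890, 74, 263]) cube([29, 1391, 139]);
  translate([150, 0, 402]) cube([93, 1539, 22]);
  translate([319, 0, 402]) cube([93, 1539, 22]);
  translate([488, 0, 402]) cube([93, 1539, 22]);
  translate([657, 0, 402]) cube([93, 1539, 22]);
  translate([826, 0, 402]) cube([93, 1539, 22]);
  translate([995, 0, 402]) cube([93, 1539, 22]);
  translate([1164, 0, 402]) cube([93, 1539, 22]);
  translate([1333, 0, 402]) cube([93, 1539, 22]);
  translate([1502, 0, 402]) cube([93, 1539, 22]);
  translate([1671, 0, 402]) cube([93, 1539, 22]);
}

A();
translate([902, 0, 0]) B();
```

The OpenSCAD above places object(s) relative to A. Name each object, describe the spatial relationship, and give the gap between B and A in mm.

A is an open box. B is a bed frame. The bed frame is on the floor beside the open box on its +x side. The gap between the bed frame and the open box is 330 mm.

The bed frame's nearest face is 330 mm from the open box's +x face.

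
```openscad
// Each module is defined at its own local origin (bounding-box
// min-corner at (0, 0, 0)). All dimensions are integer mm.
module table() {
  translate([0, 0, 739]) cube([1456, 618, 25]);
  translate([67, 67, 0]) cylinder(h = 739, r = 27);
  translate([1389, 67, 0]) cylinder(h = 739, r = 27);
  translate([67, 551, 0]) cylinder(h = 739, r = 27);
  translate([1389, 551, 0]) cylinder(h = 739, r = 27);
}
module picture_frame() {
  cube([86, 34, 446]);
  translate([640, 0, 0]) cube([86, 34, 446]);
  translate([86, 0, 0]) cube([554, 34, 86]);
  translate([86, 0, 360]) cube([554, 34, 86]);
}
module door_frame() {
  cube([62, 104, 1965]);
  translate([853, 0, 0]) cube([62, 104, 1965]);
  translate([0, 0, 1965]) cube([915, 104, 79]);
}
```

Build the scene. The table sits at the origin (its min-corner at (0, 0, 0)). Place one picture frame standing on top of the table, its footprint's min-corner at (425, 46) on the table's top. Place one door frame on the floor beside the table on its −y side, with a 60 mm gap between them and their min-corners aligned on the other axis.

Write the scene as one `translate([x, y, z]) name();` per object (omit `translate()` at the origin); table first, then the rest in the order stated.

table();
translate([425, 46, 764]) picture_frame();
translate([0, -164, 0]) door_frame();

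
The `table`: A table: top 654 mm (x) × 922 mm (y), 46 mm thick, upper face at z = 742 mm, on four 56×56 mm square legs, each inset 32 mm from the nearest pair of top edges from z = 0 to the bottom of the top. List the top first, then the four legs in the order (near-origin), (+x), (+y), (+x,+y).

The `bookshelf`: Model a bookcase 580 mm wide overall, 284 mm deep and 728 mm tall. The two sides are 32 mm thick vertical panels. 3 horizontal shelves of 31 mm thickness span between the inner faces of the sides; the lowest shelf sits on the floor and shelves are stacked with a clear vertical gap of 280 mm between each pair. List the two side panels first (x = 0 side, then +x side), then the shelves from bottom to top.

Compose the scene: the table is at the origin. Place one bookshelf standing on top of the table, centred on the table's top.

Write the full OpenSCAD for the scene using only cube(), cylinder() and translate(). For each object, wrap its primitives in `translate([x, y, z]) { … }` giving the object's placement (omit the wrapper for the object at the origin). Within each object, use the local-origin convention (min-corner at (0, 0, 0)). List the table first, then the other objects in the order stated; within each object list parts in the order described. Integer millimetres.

translate([0, 0, 696]) cube([654, 922, 46]);
translate([32, 32, 0]) cube([56, 56, 696]);
translate([566, 32, 0]) cube([56, 56, 696]);
translate([32, 834, 0]) cube([56, 56, 696]);
translate([566, 834, 0]) cube([56, 56, 696]);
translate([37, 319, 742]) {
  cube([32, 284, 728]);
  translate([548, 0, 0]) cube([32, 284, 728]);
  translate([32, 0, 0]) cube([516, 284, 31]);
  translate([32, 0, 311]) cube([516, 284, 31]);
  translate([32, 0, 622]) cube([516, 284, 31]);
}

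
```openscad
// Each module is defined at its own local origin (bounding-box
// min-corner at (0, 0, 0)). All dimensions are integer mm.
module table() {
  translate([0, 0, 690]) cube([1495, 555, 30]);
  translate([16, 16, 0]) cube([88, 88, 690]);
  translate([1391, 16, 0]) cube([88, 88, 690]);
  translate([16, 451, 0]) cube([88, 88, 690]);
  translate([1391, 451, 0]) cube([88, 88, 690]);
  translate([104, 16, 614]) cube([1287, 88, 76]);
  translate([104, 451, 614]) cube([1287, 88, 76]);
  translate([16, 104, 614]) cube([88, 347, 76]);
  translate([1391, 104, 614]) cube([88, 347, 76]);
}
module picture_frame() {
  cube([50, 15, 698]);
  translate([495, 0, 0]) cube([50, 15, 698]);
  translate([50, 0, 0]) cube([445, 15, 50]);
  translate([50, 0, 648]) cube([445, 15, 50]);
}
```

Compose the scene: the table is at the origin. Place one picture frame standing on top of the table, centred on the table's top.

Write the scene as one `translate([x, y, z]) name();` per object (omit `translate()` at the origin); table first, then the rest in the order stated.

table();
translate([475, 270, 720]) picture_frame();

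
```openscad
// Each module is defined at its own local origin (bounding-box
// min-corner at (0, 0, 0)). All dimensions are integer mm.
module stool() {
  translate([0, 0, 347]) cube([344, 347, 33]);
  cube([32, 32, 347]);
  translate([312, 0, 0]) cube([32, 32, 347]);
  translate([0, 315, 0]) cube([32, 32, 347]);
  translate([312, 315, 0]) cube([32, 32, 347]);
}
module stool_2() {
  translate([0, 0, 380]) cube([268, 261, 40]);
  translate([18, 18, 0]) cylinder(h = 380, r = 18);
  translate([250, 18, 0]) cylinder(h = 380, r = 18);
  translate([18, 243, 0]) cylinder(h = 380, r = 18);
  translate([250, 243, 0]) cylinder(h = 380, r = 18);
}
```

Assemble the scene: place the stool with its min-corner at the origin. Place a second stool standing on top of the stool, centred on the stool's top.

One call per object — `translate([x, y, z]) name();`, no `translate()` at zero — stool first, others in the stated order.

stool();
translate([38, 43, 380]) stool_2();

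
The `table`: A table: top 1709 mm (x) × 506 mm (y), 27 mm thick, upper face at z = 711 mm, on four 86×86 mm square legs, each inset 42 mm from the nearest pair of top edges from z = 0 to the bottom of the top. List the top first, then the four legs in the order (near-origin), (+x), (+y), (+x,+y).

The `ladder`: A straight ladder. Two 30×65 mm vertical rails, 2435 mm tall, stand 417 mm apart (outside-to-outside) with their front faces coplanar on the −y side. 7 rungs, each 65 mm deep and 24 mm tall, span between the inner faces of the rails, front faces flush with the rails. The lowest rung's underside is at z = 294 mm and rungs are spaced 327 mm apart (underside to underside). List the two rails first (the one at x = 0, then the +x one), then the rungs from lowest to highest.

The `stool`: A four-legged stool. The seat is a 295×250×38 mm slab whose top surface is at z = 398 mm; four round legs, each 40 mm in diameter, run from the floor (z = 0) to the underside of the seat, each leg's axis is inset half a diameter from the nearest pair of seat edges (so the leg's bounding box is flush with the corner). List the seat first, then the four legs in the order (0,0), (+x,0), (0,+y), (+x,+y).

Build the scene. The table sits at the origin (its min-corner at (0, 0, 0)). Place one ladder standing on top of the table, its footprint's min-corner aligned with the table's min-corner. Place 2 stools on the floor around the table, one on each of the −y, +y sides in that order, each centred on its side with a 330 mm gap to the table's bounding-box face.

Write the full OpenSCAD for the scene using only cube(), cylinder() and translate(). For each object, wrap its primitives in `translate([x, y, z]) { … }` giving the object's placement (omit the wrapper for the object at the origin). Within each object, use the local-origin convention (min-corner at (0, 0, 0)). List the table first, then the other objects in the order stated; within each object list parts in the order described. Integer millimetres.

translate([0, 0, 684]) cube([1709, 506, 27]);
translate([42, 42, 0]) cube([86, 86, 684]);
translate([1581, 42, 0]) cube([86, 86, 684]);
translate([42, 378, 0]) cube([86, 86, 684]);
translate([1581, 378, 0]) cube([86, 86, 684]);
translate([0, 0, 711]) {
  cube([30, 65, 2435]);
  translate([387, 0, 0]) cube([30, 65, 2435]);
  translate([30, 0, 294]) cube([357, 65, 24]);
  translate([30, 0, 621]) cube([357, 65, 24]);
  translate([30, 0, 948]) cube([357, 65, 24]);
  translate([30, 0, 1275]) cube([357, 65, 24]);
  translate([30, 0, 1602]) cube([357, 65, 24]);
  translate([30, 0, 1929]) cube([357, 65, 24]);
  translate([30, 0, 2256]) cube([357, 65, 24]);
}
translate([707, -580, 0]) {
  translate([0, 0, 360]) cube([295, 250, 38]);
  translate([20, 20, 0]) cylinder(h = 360, r = 20);
  translate([275, 20, 0]) cylinder(h = 360, r = 20);
  translate([20, 230, 0]) cylinder(h = 360, r = 20);
  translate([275, 230, 0]) cylinder(h = 360, r = 20);
}
translate([707, 836, 0]) {
  translate([0, 0, 360]) cube([295, 250, 38]);
  translate([20, 20, 0]) cylinder(h = 360, r = 20);
  translate([275, 20, 0]) cylinder(h = 360, r = 20);
  translate([20, 230, 0]) cylinder(h = 360, r = 20);
  translate([275, 230, 0]) cylinder(h = 360, r = 20);
}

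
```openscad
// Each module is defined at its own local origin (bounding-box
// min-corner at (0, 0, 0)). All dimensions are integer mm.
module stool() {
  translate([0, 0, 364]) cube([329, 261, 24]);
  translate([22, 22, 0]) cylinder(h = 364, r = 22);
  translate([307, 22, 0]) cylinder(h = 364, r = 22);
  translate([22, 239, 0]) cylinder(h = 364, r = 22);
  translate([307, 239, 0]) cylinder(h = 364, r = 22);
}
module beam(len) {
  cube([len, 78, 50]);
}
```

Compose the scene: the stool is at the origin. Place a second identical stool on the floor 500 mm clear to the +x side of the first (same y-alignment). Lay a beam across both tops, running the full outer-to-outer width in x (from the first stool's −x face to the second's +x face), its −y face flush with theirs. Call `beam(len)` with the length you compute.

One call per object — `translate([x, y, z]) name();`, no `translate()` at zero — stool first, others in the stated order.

stool();
translate([829, 0, 0]) stool();
translate([0, 0, 388]) beam(1158);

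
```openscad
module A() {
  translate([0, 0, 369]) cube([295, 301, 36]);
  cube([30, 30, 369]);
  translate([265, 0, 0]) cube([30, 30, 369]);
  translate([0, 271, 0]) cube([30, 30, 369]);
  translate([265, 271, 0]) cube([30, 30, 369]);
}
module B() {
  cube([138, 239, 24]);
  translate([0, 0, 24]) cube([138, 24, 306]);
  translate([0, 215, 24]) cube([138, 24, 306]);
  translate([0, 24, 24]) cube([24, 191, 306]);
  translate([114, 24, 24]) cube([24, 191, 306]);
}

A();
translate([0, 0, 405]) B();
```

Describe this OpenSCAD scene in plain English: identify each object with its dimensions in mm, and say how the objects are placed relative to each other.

A is a four-legged stool. The seat is a 295×301×36 mm slab whose top surface is at z = 405 mm; four square legs, each 30×30 mm in cross-section, run from the floor (z = 0) to the underside of the seat, each flush with a corner of the seat.

B is an open storage box with external size 138×239×330 mm and wall thickness 24 mm (the base is also 24 mm thick). The base covers the whole footprint; the four walls stand on the base, with the y-facing walls full-width and the x-facing walls fitting between their inner faces.

The open box is on top of the stool.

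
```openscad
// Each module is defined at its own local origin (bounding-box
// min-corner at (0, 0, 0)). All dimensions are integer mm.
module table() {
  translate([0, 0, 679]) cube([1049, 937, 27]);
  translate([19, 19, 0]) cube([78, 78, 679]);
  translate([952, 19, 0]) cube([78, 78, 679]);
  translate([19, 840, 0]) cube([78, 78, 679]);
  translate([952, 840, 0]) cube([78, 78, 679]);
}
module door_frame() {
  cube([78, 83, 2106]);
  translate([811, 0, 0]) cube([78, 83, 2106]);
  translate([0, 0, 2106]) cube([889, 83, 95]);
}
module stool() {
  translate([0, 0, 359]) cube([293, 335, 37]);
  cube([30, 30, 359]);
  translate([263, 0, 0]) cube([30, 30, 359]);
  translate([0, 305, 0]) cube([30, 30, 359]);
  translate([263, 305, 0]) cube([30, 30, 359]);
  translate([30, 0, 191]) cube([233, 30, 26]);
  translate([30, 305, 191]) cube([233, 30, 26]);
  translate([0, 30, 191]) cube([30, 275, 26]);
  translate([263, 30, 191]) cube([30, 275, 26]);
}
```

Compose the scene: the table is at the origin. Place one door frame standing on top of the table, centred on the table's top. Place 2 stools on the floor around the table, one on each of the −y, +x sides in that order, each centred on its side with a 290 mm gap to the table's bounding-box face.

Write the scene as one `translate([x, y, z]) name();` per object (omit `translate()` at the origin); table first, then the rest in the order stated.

table();
translate([80, 427, 706]) door_frame();
translate([378, -625, 0]) stool();
translate([1339, 301, 0]) stool();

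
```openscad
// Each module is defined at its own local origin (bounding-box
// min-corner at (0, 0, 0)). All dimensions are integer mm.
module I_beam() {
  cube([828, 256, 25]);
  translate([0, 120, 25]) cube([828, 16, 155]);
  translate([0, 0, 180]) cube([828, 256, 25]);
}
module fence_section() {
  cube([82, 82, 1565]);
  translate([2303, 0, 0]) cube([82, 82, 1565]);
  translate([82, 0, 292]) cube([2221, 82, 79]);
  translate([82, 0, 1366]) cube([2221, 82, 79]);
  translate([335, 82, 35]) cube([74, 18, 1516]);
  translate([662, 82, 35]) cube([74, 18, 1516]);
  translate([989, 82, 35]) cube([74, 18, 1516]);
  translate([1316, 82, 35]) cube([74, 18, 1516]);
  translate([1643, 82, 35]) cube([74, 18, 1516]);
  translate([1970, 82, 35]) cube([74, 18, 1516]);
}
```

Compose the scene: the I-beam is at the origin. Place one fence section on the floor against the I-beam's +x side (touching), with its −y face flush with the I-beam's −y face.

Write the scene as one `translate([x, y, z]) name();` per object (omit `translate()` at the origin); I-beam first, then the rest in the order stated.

I_beam();
translate([828, 0, 0]) fence_section();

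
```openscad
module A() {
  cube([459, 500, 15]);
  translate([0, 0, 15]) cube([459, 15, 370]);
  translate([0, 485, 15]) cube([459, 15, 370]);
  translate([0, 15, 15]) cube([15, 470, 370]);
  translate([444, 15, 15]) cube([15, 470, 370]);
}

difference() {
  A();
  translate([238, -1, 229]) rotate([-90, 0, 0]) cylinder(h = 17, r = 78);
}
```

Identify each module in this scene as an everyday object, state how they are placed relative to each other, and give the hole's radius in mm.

A is an open box. The open box has a circular hole through its front wall. The hole's radius is 78 mm.

The subtracted cylinder has r = 78 mm.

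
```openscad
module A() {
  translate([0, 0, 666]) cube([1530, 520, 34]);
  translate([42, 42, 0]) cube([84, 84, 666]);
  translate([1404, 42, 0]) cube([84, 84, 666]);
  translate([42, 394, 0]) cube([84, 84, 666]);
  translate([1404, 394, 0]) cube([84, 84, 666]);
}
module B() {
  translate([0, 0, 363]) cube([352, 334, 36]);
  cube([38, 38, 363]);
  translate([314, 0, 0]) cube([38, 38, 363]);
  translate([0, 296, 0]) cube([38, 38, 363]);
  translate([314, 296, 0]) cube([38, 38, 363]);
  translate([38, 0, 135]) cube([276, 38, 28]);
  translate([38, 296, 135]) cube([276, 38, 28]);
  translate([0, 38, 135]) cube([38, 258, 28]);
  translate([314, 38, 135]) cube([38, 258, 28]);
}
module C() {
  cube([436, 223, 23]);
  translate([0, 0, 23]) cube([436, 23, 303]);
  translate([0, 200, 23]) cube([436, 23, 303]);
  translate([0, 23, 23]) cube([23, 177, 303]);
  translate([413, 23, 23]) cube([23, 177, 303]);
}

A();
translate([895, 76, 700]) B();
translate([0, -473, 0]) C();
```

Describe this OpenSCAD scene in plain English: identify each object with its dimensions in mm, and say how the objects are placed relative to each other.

A is a table with a 1530×520 mm rectangular top, 34 mm thick, top surface at z = 700 mm, supported by four 84×84 mm square legs, each inset 42 mm from the nearest pair of top edges, running from the floor.

B is a four-legged stool. The seat is a 352×334×36 mm slab whose top surface is at z = 399 mm; four square legs, each 38×38 mm in cross-section, run from the floor (z = 0) to the underside of the seat, each flush with a corner of the seat. Four stretchers, 38 mm wide and 28 mm tall, connect adjacent legs with their undersides at z = 135 mm, each running between the inner faces of the legs it joins and aligned with the legs' outer faces on the other axis.

C is an open-topped rectangular box: outside dimensions 436×223×326 mm, with a uniform wall and base thickness of 23 mm. The base is a full 436×223 slab on the floor; four walls sit on top of the base. The front and back walls (the −y and +y sides) span the full width; the two side walls fit between them.

The stool is on top of the table. The open box is on the floor beside the table on its −y side.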